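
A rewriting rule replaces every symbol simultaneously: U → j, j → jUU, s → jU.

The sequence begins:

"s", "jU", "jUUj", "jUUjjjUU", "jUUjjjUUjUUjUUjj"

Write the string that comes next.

φ(jUUjjjUUjUUjUUjj) expands symbol-by-symbol to jUU j j jUU jUU jUU j j jUU j j jUU j j jUU jUU; joining the 16 pieces gives the next term.

jUUjjjUUjUUjUUjjjUUjjjUUjjjUUjUU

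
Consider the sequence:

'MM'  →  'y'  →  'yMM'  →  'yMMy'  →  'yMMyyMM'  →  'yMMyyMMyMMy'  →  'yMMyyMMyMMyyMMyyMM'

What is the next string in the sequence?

yMMyyMMyMMyyMMyyMMyMMyyMMyMMy

Each term (from the third on) is the previous term followed by the one before it: term 3 = y·MM = yMM.
Continuing: yMMyyMMyMMyyMMyyMM · yMMyyMMyMMy gives term 8.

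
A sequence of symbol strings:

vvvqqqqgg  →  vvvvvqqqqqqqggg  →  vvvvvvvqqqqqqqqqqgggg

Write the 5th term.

Reading off run lengths: v runs 3, 5, 7; q runs 4, 7, 10; g runs 2, 3, 4 — each is linear in n (n = 1, 2, …).
At n = 5 the blocks have lengths 11, 16, 6.

vvvvvvvvvvvqqqqqqqqqqqqqqqqgggggg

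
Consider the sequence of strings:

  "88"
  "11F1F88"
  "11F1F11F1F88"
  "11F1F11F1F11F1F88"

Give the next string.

Every step adds 11F1F at the front: s(k+1) = 11F1F·s(k).
Applying this once more to 11F1F11F1F11F1F88:

11F1F11F1F11F1F11F1F88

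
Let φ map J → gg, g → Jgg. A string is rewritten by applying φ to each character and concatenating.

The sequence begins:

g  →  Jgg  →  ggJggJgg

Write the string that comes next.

Apply φ to ggJggJgg symbol by symbol: g→Jgg, g→Jgg, J→gg, g→Jgg, g→Jgg, J→gg, g→Jgg, g→Jgg; joined: Jgg Jgg gg Jgg Jgg gg Jgg Jgg.

JggJggggJggJggggJggJgg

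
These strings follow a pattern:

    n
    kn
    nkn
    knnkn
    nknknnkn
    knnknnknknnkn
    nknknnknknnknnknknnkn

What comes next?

From term 3 onward, concatenate the second-to-last term with the last: n·kn = nkn, kn·nkn = knnkn, …
Continuing: knnknnknknnkn · nknknnknknnknnknknnkn gives term 8.

knnknnknknnknnknknnknknnknnknknnkn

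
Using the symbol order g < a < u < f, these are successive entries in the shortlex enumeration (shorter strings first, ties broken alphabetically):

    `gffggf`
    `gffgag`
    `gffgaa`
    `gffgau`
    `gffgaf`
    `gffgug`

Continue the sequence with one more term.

gffgua

Treat gffgug as a base-4 numeral over the given alphabet and add one, carrying through any trailing f's.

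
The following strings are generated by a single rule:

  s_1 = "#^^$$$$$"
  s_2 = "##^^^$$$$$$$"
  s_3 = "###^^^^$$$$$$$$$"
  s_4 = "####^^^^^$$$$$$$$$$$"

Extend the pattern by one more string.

The n-th term is n-1 #'s then n ^'s then 2n+1 $'s, where the shown terms are n = 2, 3, 4, 5.
For the next term, n = 6, so the run lengths are 5, 6, 13.

#####^^^^^^$$$$$$$$$$$$$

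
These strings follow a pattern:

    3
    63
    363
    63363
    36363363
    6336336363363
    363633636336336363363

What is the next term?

6336336363363363633636336336363363

From term 3 onward, concatenate the second-to-last term with the last: 3·63 = 363, 63·363 = 63363, …
The next term joins 6336336363363 and 363633636336336363363.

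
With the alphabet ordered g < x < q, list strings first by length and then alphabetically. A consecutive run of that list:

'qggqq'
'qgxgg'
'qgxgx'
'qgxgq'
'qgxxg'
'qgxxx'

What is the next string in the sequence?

qgxxq

Find the rightmost character of qgxxx below q, bump it to the next letter, and reset everything to its right to g.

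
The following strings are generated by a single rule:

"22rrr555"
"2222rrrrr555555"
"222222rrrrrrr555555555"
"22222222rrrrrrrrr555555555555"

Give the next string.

The n-th term is 2n 2's then 2n+1 r's then 3n 5's (n = 1, 2, …).
At n = 5 the blocks have lengths 10, 11, 15.

2222222222rrrrrrrrrrr555555555555555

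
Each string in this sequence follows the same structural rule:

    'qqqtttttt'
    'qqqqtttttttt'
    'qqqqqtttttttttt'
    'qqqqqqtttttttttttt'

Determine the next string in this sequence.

The n-th term is n q's then 2n t's, where the shown terms are n = 3, 4, 5, 6.
Setting n = 7 gives 7, 14 characters in each block.

qqqqqqqtttttttttttttt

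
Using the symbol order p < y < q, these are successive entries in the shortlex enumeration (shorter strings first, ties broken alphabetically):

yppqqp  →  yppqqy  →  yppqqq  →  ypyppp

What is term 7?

Advancing 3 positions from ypyppp through ypyppp → ypyppy → ypyppq reaches term 7.

ypypyp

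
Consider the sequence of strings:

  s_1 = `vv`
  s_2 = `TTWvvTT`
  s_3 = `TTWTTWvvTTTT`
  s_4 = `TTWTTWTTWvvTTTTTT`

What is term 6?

Each term wraps the previous one in TTW on the left and TT on the right.
From TTWTTWTTWvvTTTTTT, 2 further steps: TTWTTWTTWvvTTTTTT → TTWTTWTTWTTWvvTTTTTTTT → (answer).

TTWTTWTTWTTWTTWvvTTTTTTTTTT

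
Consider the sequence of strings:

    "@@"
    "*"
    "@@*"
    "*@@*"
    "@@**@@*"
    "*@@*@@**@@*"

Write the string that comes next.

@@**@@**@@*@@**@@*

This is a Fibonacci-style word recurrence s(k) = s(k−2)·s(k−1): e.g. @@·* = @@*.
Continuing: @@**@@* · *@@*@@**@@* gives term 7.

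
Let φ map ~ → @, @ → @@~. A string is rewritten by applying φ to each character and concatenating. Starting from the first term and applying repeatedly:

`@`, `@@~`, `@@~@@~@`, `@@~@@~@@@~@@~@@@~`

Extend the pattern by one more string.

Applying the rule to each of the 17 symbols of @@~@@~@@@~@@~@@@~ gives the pieces @@~ @@~ @ @@~ @@~ @ @@~ @@~ @@~ @ @@~ @@~ @ @@~ @@~ @@~ @, which concatenate to the answer.

@@~@@~@@@~@@~@@@~@@~@@~@@@~@@~@@@~@@~@@~@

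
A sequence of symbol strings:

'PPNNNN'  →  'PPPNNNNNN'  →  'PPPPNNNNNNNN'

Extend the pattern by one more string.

PPPPPNNNNNNNNNN

Each string has the form P^{n} N^{2n}, where the shown terms are n = 2, 3, 4.
At n = 5 the blocks have lengths 5, 10.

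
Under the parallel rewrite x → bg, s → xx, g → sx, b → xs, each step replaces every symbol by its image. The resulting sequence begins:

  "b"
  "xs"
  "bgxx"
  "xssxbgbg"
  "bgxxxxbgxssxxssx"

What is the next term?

Replace each of the 16 characters of bgxxxxbgxssxxssx in place — xs sx bg bg bg bg xs sx bg xx xx bg bg xx xx bg — and concatenate.

xssxbgbgbgbgxssxbgxxxxbgbgxxxxbg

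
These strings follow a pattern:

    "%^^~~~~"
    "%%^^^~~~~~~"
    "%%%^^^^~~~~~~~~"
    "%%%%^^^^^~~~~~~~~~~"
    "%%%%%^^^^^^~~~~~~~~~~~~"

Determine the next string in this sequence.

%%%%%%^^^^^^^~~~~~~~~~~~~~~

The n-th term is n-1 %'s then n ^'s then 2n ~'s, where the shown terms are n = 2, 3, 4, 5, 6.
Setting n = 7 gives 6, 7, 14 characters in each block.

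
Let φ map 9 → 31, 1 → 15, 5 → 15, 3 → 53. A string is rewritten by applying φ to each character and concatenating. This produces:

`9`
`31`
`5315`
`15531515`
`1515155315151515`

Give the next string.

15151515151515531515151515151515

Applying the rule to each of the 16 symbols of 1515155315151515 gives the pieces 15 15 15 15 15 15 15 53 15 15 15 15 15 15 15 15, which concatenate to the answer.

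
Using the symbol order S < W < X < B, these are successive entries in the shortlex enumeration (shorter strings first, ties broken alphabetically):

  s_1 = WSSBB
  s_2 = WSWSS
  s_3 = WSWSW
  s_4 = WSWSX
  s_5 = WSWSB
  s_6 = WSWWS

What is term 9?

Advancing 3 positions from WSWWS through WSWWS → WSWWW → WSWWX reaches term 9.

WSWWB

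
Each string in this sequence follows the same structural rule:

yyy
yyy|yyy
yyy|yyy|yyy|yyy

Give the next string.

yyy|yyy|yyy|yyy|yyy|yyy|yyy|yyy

Each string is two copies of the previous one joined by '|'.
One more doubling of yyy|yyy|yyy|yyy gives the answer.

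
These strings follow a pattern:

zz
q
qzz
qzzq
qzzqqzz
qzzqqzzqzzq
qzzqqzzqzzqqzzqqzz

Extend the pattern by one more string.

qzzqqzzqzzqqzzqqzzqzzqqzzqzzq

From term 3 onward, concatenate the last term with the second-to-last: q·zz = qzz, qzz·q = qzzq, …
The next term joins qzzqqzzqzzqqzzqqzz and qzzqqzzqzzq.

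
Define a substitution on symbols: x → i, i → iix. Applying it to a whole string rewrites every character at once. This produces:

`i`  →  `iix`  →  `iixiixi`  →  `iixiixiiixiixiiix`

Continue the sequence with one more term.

Applying the rule to each of the 17 symbols of iixiixiiixiixiiix gives the pieces iix iix i iix iix i iix iix iix i iix iix i iix iix iix i, which concatenate to the answer.

iixiixiiixiixiiixiixiixiiixiixiiixiixiixi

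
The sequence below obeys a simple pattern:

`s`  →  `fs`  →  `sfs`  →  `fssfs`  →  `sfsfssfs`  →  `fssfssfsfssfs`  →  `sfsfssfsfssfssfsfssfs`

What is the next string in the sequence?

This is a Fibonacci-style word recurrence s(k) = s(k−2)·s(k−1): e.g. s·fs = sfs.
Continuing: fssfssfsfssfs · sfsfssfsfssfssfsfssfs gives term 8.

fssfssfsfssfssfsfssfsfssfssfsfssfs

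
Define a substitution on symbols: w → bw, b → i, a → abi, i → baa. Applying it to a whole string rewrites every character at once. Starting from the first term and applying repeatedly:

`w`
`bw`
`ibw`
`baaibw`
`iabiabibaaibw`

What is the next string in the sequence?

Rewriting the 13 symbols of iabiabibaaibw one by one yields baa abi i baa abi i baa i abi abi baa i bw; concatenated:

baaabiibaaabiibaaiabiabibaaibw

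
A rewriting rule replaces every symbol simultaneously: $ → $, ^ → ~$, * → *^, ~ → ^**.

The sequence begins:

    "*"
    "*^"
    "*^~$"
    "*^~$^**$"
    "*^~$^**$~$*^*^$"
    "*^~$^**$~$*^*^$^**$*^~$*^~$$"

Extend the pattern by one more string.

Rewriting the 28 symbols of *^~$^**$~$*^*^$^**$*^~$*^~$$ one by one yields *^ ~$ ^** $ ~$ *^ *^ $ ^** $ *^ ~$ *^ ~$ $ ~$ *^ *^ $ *^ ~$ ^** $ *^ ~$ ^** $ $; concatenated:

*^~$^**$~$*^*^$^**$*^~$*^~$$~$*^*^$*^~$^**$*^~$^**$$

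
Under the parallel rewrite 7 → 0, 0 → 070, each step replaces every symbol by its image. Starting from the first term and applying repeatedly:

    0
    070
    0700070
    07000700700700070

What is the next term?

Rewriting the 17 symbols of 07000700700700070 one by one yields 070 0 070 070 070 0 070 070 0 070 070 0 070 070 070 0 070; concatenated:

07000700700700070070007007000700700700070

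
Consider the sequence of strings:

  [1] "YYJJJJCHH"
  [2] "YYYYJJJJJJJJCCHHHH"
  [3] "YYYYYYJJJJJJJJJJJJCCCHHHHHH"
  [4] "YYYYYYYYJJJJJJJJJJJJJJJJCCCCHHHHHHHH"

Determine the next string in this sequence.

YYYYYYYYYYJJJJJJJJJJJJJJJJJJJJCCCCCHHHHHHHHHH

Each string has the form Y^{2n} J^{4n} C^{n} H^{2n} (n = 1, 2, …).
Setting n = 5 gives 10, 20, 5, 10 characters in each block.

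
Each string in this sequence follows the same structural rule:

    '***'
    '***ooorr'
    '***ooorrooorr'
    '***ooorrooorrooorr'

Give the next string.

Every step adds ooorr to the end: s(k+1) = s(k)·ooorr.
So the next term is ***ooorrooorrooorr·ooorr.

***ooorrooorrooorrooorr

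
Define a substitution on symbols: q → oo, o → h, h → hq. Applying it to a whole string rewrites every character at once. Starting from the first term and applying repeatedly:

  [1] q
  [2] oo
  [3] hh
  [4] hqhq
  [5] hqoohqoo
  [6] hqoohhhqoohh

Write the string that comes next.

hqoohhhqhqhqoohhhqhq

Apply φ to hqoohhhqoohh symbol by symbol: h→hq, q→oo, o→h, o→h, h→hq, h→hq, h→hq, q→oo, o→h, o→h, h→hq, h→hq; joined: hq oo h h hq hq hq oo h h hq hq.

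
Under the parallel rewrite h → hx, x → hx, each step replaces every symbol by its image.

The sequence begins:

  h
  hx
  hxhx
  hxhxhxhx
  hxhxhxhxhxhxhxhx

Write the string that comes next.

Applying the rule to each of the 16 symbols of hxhxhxhxhxhxhxhx gives the pieces hx hx hx hx hx hx hx hx hx hx hx hx hx hx hx hx, which concatenate to the answer.

hxhxhxhxhxhxhxhxhxhxhxhxhxhxhxhx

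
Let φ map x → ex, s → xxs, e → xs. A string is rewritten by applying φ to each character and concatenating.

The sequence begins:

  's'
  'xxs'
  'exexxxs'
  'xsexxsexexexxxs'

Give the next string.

exxxsxsexexxxsxsexxsexxsexexexxxs

φ(xsexxsexexexxxs) expands symbol-by-symbol to ex xxs xs ex ex xxs xs ex xs ex xs ex ex ex xxs; joining the 15 pieces gives the next term.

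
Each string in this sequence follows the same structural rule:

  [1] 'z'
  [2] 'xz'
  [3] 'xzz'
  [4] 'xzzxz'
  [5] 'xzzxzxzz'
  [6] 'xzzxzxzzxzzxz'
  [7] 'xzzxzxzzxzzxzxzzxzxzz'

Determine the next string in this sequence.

xzzxzxzzxzzxzxzzxzxzzxzzxzxzzxzzxz

Each term (from the third on) is the previous term followed by the one before it: term 3 = xz·z = xzz.
Continuing: xzzxzxzzxzzxzxzzxzxzz · xzzxzxzzxzzxz gives term 8.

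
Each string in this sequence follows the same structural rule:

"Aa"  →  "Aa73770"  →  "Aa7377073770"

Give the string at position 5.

Aa73770737707377073770

Each term is the previous one with 73770 appended.
From Aa7377073770, 2 further steps: Aa7377073770 → Aa737707377073770 → (answer).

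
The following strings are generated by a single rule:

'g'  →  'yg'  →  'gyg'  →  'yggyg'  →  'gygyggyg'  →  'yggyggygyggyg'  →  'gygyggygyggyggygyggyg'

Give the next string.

Each term (from the third on) is the two preceding terms concatenated in order: term 3 = g·yg = gyg.
The next term joins yggyggygyggyg and gygyggygyggyggygyggyg.

yggyggygyggyggygyggygyggyggygyggyg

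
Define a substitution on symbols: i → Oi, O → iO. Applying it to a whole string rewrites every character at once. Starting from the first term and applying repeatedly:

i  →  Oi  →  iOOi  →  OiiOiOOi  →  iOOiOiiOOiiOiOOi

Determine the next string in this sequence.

Replace each of the 16 characters of iOOiOiiOOiiOiOOi in place — Oi iO iO Oi iO Oi Oi iO iO Oi Oi iO Oi iO iO Oi — and concatenate.

OiiOiOOiiOOiOiiOiOOiOiiOOiiOiOOi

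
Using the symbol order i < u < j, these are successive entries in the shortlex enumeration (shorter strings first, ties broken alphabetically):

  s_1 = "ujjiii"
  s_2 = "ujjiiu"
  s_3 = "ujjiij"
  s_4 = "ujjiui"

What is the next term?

The successor of ujjiui increments the rightmost position that isn't already j and resets every position after it to i.

ujjiuu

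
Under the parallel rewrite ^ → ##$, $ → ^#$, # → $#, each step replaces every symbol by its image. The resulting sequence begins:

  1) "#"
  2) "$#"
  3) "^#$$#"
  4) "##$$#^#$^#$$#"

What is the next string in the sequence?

$#$#^#$^#$$###$$#^#$##$$#^#$^#$$#

φ(##$$#^#$^#$$#) expands symbol-by-symbol to $# $# ^#$ ^#$ $# ##$ $# ^#$ ##$ $# ^#$ ^#$ $#; joining the 13 pieces gives the next term.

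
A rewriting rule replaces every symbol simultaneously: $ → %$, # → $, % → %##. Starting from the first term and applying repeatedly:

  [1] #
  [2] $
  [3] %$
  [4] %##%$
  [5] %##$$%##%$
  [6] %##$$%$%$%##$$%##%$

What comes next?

Rewriting the 19 symbols of %##$$%$%$%##$$%##%$ one by one yields %## $ $ %$ %$ %## %$ %## %$ %## $ $ %$ %$ %## $ $ %## %$; concatenated:

%##$$%$%$%##%$%##%$%##$$%$%$%##$$%##%$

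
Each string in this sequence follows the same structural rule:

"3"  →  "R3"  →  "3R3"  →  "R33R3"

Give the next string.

3R3R33R3

This is a Fibonacci-style word recurrence s(k) = s(k−2)·s(k−1): e.g. 3·R3 = 3R3.
Continuing: 3R3 · R33R3 gives term 5.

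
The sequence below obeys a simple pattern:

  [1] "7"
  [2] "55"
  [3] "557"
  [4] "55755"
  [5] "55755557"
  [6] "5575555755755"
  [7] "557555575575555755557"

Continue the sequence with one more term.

From term 3 onward, concatenate the last term with the second-to-last: 55·7 = 557, 557·55 = 55755, …
The next term joins 557555575575555755557 and 5575555755755.

5575555755755557555575575555755755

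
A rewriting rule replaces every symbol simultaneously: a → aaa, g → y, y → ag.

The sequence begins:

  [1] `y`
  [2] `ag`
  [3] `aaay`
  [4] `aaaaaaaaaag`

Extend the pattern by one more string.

Apply φ to aaaaaaaaaag symbol by symbol: a→aaa, a→aaa, a→aaa, a→aaa, a→aaa, a→aaa, a→aaa, a→aaa, a→aaa, a→aaa, g→y; joined: aaa aaa aaa aaa aaa aaa aaa aaa aaa aaa y.

aaaaaaaaaaaaaaaaaaaaaaaaaaaaaay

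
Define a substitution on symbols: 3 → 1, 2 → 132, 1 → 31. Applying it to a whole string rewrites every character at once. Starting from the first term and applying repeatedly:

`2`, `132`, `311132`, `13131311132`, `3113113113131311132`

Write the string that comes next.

Replace each of the 19 characters of 3113113113131311132 in place — 1 31 31 1 31 31 1 31 31 1 31 1 31 1 31 31 31 1 132 — and concatenate.

13131131311313113113113131311132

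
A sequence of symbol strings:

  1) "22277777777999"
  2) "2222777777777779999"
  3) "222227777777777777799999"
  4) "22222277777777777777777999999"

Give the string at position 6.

222222227777777777777777777777799999999

Each string has the form 2^{n} 7^{3n-1} 9^{n}, where the shown terms are n = 3, 4, 5, 6.
Setting n = 8 gives 8, 23, 8 characters in each block.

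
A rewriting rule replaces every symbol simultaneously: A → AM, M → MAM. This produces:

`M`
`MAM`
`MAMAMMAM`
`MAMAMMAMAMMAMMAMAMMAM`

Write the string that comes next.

MAMAMMAMAMMAMMAMAMMAMAMMAMMAMAMMAMMAMAMMAMAMMAMMAMAMMAM

φ(MAMAMMAMAMMAMMAMAMMAM) expands symbol-by-symbol to MAM AM MAM AM MAM MAM AM MAM AM MAM MAM AM MAM MAM AM MAM AM MAM MAM AM MAM; joining the 21 pieces gives the next term.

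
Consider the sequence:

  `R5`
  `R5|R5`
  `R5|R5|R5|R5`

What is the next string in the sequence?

s(k+1) = s(k)·|·s(k) — each term doubles the last with '|' between the halves.
Doubling R5|R5|R5|R5 with '|' between the halves:

R5|R5|R5|R5|R5|R5|R5|R5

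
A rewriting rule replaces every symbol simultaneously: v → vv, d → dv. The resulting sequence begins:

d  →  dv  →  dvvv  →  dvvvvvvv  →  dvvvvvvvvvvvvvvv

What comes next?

φ(dvvvvvvvvvvvvvvv) expands symbol-by-symbol to dv vv vv vv vv vv vv vv vv vv vv vv vv vv vv vv; joining the 16 pieces gives the next term.

dvvvvvvvvvvvvvvvvvvvvvvvvvvvvvvv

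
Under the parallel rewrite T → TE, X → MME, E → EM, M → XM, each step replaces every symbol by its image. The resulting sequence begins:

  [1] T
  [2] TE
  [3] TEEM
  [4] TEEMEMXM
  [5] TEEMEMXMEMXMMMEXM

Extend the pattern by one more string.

φ(TEEMEMXMEMXMMMEXM) expands symbol-by-symbol to TE EM EM XM EM XM MME XM EM XM MME XM XM XM EM MME XM; joining the 17 pieces gives the next term.

TEEMEMXMEMXMMMEXMEMXMMMEXMXMXMEMMMEXM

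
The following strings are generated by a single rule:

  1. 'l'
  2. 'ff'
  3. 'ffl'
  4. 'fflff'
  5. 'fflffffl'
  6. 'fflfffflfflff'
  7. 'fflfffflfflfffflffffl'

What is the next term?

From term 3 onward, concatenate the last term with the second-to-last: ff·l = ffl, ffl·ff = fflff, …
Continuing: fflfffflfflfffflffffl · fflfffflfflff gives term 8.

fflfffflfflfffflfffflfflfffflfflff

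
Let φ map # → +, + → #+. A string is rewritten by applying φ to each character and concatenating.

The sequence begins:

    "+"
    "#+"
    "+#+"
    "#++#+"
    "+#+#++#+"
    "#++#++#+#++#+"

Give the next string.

Rewriting the 13 symbols of #++#++#+#++#+ one by one yields + #+ #+ + #+ #+ + #+ + #+ #+ + #+; concatenated:

+#+#++#+#++#++#+#++#+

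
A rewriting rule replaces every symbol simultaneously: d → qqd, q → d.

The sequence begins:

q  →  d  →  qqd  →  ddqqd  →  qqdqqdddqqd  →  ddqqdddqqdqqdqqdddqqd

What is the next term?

Rewriting the 21 symbols of ddqqdddqqdqqdqqdddqqd one by one yields qqd qqd d d qqd qqd qqd d d qqd d d qqd d d qqd qqd qqd d d qqd; concatenated:

qqdqqdddqqdqqdqqdddqqdddqqdddqqdqqdqqdddqqd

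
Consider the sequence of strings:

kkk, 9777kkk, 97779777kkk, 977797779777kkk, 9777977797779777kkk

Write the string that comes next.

The strings grow by a fixed prefix 9777 each time.
One more step from 9777977797779777kkk gives the answer.

97779777977797779777kkk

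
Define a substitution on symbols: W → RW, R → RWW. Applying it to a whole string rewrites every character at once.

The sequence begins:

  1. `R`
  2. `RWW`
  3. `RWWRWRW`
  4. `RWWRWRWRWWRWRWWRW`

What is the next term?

Rewriting the 17 symbols of RWWRWRWRWWRWRWWRW one by one yields RWW RW RW RWW RW RWW RW RWW RW RW RWW RW RWW RW RW RWW RW; concatenated:

RWWRWRWRWWRWRWWRWRWWRWRWRWWRWRWWRWRWRWWRW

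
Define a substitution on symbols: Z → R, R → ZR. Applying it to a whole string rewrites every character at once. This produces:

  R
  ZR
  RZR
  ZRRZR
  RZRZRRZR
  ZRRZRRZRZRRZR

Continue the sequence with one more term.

Rewriting the 13 symbols of ZRRZRRZRZRRZR one by one yields R ZR ZR R ZR ZR R ZR R ZR ZR R ZR; concatenated:

RZRZRRZRZRRZRRZRZRRZR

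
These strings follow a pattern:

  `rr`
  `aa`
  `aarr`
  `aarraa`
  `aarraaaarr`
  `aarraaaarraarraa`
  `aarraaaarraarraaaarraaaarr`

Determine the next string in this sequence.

aarraaaarraarraaaarraaaarraarraaaarraarraa

From term 3 onward, concatenate the last term with the second-to-last: aa·rr = aarr, aarr·aa = aarraa, …
So term 8 is aarraaaarraarraaaarraaaarr·aarraaaarraarraa.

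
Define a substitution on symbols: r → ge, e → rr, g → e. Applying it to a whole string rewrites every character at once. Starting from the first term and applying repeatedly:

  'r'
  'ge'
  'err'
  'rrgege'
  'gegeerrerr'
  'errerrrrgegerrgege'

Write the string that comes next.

Rewriting the 18 symbols of errerrrrgegerrgege one by one yields rr ge ge rr ge ge ge ge e rr e rr ge ge e rr e rr; concatenated:

rrgegerrgegegegeerrerrgegeerrerr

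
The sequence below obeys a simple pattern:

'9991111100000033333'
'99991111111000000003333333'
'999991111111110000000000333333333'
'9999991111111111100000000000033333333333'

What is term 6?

Each string has the form 9^{n} 1^{2n-1} 0^{2n} 3^{2n-1}, where the shown terms are n = 3, 4, 5, 6.
At n = 8 the blocks have lengths 8, 15, 16, 15.

999999991111111111111110000000000000000333333333333333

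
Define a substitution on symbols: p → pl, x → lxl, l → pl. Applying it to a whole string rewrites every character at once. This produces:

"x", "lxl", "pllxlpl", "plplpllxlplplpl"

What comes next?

Replace each of the 15 characters of plplpllxlplplpl in place — pl pl pl pl pl pl pl lxl pl pl pl pl pl pl pl — and concatenate.

plplplplplplpllxlplplplplplplpl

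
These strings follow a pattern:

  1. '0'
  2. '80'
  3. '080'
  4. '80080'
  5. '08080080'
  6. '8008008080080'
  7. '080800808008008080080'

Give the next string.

This is a Fibonacci-style word recurrence s(k) = s(k−2)·s(k−1): e.g. 0·80 = 080.
Continuing: 8008008080080 · 080800808008008080080 gives term 8.

8008008080080080800808008008080080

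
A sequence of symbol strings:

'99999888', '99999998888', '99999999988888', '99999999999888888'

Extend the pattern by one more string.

99999999999998888888

Reading off run lengths: 9 runs 5, 7, 9, 11; 8 runs 3, 4, 5, 6 — each is linear in n, where the shown terms are n = 3, 4, 5, 6.
For the next term, n = 7, so the run lengths are 13, 7.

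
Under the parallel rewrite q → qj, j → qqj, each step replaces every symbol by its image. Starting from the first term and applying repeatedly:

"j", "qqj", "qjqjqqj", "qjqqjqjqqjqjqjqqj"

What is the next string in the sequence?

Replace each of the 17 characters of qjqqjqjqqjqjqjqqj in place — qj qqj qj qj qqj qj qqj qj qj qqj qj qqj qj qqj qj qj qqj — and concatenate.

qjqqjqjqjqqjqjqqjqjqjqqjqjqqjqjqqjqjqjqqj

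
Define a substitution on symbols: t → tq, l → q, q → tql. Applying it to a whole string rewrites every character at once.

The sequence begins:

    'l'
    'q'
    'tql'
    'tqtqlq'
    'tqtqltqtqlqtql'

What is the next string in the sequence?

Rewriting the 14 symbols of tqtqltqtqlqtql one by one yields tq tql tq tql q tq tql tq tql q tql tq tql q; concatenated:

tqtqltqtqlqtqtqltqtqlqtqltqtqlq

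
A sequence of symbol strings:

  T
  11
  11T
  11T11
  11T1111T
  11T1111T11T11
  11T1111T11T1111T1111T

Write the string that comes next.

From term 3 onward, concatenate the last term with the second-to-last: 11·T = 11T, 11T·11 = 11T11, …
So term 8 is 11T1111T11T1111T1111T·11T1111T11T11.

11T1111T11T1111T1111T11T1111T11T11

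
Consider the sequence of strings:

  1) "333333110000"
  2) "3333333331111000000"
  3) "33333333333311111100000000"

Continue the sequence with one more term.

Reading off run lengths: 3 runs 6, 9, 12; 1 runs 2, 4, 6; 0 runs 4, 6, 8 — each is linear in n, where the shown terms are n = 2, 3, 4.
At n = 5 the blocks have lengths 15, 8, 10.

333333333333333111111110000000000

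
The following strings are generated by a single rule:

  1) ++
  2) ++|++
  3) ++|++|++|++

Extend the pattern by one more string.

Every step duplicates the string with '|' between the halves.
Doubling ++|++|++|++ with '|' between the halves:

++|++|++|++|++|++|++|++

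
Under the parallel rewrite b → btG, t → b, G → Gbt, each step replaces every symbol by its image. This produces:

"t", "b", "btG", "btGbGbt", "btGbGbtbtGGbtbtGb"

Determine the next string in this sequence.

Applying the rule to each of the 17 symbols of btGbGbtbtGGbtbtGb gives the pieces btG b Gbt btG Gbt btG b btG b Gbt Gbt btG b btG b Gbt btG, which concatenate to the answer.

btGbGbtbtGGbtbtGbbtGbGbtGbtbtGbbtGbGbtbtG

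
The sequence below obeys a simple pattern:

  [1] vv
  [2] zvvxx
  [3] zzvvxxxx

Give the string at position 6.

zzzzzvvxxxxxxxxxx

Every step adds z to the front and xx to the end of the previous string.
From zzvvxxxx, 3 further steps: zzvvxxxx → zzzvvxxxxxx → zzzzvvxxxxxxxx → (answer).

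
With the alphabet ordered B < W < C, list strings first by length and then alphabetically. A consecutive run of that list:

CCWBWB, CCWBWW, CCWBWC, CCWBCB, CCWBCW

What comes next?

Treat CCWBCW as a base-3 numeral over the given alphabet and add one, carrying through any trailing C's.

CCWBCC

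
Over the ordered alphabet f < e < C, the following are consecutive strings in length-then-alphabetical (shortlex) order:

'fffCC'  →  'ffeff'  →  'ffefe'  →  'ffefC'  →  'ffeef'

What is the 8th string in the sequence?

ffeCf

Advancing 3 positions from ffeef through ffeef → ffeee → ffeeC reaches term 8.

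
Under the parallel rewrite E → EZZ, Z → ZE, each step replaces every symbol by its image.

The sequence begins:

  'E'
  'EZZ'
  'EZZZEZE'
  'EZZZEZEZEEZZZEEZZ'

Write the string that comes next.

φ(EZZZEZEZEEZZZEEZZ) expands symbol-by-symbol to EZZ ZE ZE ZE EZZ ZE EZZ ZE EZZ EZZ ZE ZE ZE EZZ EZZ ZE ZE; joining the 17 pieces gives the next term.

EZZZEZEZEEZZZEEZZZEEZZEZZZEZEZEEZZEZZZEZE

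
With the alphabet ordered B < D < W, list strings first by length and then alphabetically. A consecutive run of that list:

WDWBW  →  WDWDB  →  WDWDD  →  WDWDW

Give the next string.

Treat WDWDW as a base-3 numeral over the given alphabet and add one, carrying through any trailing W's.

WDWWB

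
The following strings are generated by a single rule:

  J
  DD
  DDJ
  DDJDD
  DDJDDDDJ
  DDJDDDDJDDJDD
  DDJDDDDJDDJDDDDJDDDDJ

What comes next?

DDJDDDDJDDJDDDDJDDDDJDDJDDDDJDDJDD

Each term (from the third on) is the previous term followed by the one before it: term 3 = DD·J = DDJ.
The next term joins DDJDDDDJDDJDDDDJDDDDJ and DDJDDDDJDDJDD.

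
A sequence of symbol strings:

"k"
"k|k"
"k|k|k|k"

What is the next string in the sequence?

Every step duplicates the string with '|' between the halves.
So the next term is two copies of k|k|k|k with '|' between the halves.

k|k|k|k|k|k|k|k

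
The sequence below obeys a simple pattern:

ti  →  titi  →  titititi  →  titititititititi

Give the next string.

titititititititititititititititi

Each string is two copies of the previous one concatenated.
One more doubling of titititititititi gives the answer.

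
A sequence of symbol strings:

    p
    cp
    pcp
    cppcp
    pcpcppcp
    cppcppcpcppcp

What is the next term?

Each term (from the third on) is the two preceding terms concatenated in order: term 3 = p·cp = pcp.
Continuing: pcpcppcp · cppcppcpcppcp gives term 7.

pcpcppcpcppcppcpcppcp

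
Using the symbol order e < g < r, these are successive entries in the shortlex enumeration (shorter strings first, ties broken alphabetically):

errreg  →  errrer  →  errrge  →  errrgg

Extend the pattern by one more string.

Treat errrgg as a base-3 numeral over the given alphabet and add one, carrying through any trailing r's.

errrgr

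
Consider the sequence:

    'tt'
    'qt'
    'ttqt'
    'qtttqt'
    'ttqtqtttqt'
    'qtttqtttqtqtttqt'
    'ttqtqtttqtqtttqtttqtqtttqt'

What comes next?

qtttqtttqtqtttqtttqtqtttqtqtttqtttqtqtttqt

This is a Fibonacci-style word recurrence s(k) = s(k−2)·s(k−1): e.g. tt·qt = ttqt.
So term 8 is qtttqtttqtqtttqt·ttqtqtttqtqtttqtttqtqtttqt.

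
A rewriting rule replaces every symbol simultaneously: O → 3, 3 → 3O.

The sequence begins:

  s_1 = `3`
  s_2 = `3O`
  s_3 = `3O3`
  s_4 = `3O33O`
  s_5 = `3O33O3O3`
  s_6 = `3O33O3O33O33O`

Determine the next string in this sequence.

3O33O3O33O33O3O33O3O3

Replace each of the 13 characters of 3O33O3O33O33O in place — 3O 3 3O 3O 3 3O 3 3O 3O 3 3O 3O 3 — and concatenate.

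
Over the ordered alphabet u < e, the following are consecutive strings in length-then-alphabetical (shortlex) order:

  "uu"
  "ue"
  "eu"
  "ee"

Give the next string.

uuu

ee is the last string of length 2, so the next is the first of length 3: u repeated 3 times.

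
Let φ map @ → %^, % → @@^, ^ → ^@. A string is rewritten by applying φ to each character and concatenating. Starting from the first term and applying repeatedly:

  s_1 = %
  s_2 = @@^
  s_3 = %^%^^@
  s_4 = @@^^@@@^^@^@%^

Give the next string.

Rewriting the 14 symbols of @@^^@@@^^@^@%^ one by one yields %^ %^ ^@ ^@ %^ %^ %^ ^@ ^@ %^ ^@ %^ @@^ ^@; concatenated:

%^%^^@^@%^%^%^^@^@%^^@%^@@^^@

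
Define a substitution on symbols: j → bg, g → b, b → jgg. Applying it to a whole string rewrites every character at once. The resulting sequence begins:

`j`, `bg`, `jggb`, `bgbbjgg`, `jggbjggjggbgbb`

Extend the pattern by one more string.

φ(jggbjggjggbgbb) expands symbol-by-symbol to bg b b jgg bg b b bg b b jgg b jgg jgg; joining the 14 pieces gives the next term.

bgbbjggbgbbbgbbjggbjggjgg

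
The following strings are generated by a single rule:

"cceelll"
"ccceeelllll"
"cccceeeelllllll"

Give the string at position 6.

Each string has the form c^{n+1} e^{n+1} l^{2n+1} (n = 1, 2, …).
For term 6, n = 6, so the run lengths are 7, 7, 13.

ccccccceeeeeeelllllllllllll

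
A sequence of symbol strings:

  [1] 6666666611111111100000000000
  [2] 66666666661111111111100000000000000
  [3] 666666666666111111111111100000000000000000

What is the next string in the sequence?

6666666666666611111111111111100000000000000000000

Term n consists of 2n+2 6's, followed by 2n+3 1's, followed by 3n+2 0's, where the shown terms are n = 3, 4, 5.
Setting n = 6 gives 14, 15, 20 characters in each block.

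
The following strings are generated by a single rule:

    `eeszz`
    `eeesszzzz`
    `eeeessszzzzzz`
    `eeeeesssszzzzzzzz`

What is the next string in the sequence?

Reading off run lengths: e runs 2, 3, 4, 5; s runs 1, 2, 3, 4; z runs 2, 4, 6, 8 — each is linear in n (n = 1, 2, …).
Setting n = 5 gives 6, 5, 10 characters in each block.

eeeeeessssszzzzzzzzzz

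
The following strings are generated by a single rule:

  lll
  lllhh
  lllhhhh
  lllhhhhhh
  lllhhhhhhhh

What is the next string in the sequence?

The strings grow by a fixed suffix hh each time.
Applying this once more to lllhhhhhhhh:

lllhhhhhhhhhh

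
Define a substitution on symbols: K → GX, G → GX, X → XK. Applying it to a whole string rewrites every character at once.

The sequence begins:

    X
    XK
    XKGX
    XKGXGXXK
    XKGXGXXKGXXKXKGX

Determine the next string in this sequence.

Rewriting the 16 symbols of XKGXGXXKGXXKXKGX one by one yields XK GX GX XK GX XK XK GX GX XK XK GX XK GX GX XK; concatenated:

XKGXGXXKGXXKXKGXGXXKXKGXXKGXGXXK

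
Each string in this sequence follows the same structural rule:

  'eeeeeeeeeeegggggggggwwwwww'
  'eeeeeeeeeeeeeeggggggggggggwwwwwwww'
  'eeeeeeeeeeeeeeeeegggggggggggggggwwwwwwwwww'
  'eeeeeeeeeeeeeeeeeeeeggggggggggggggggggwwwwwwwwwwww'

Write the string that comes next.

eeeeeeeeeeeeeeeeeeeeeeegggggggggggggggggggggwwwwwwwwwwwwww

Reading off run lengths: e runs 11, 14, 17, 20; g runs 9, 12, 15, 18; w runs 6, 8, 10, 12 — each is linear in n, where the shown terms are n = 3, 4, 5, 6.
Setting n = 7 gives 23, 21, 14 characters in each block.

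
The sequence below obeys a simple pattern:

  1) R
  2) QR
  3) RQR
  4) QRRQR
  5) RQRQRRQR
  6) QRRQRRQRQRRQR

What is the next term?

This is a Fibonacci-style word recurrence s(k) = s(k−2)·s(k−1): e.g. R·QR = RQR.
The next term joins RQRQRRQR and QRRQRRQRQRRQR.

RQRQRRQRQRRQRRQRQRRQR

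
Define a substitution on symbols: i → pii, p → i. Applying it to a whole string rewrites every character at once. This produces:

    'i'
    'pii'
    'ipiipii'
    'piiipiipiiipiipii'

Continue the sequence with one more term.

φ(piiipiipiiipiipii) expands symbol-by-symbol to i pii pii pii i pii pii i pii pii pii i pii pii i pii pii; joining the 17 pieces gives the next term.

ipiipiipiiipiipiiipiipiipiiipiipiiipiipii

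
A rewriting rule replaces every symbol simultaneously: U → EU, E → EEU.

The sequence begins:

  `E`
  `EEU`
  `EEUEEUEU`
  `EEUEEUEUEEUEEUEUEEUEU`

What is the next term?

EEUEEUEUEEUEEUEUEEUEUEEUEEUEUEEUEEUEUEEUEUEEUEEUEUEEUEU

Applying the rule to each of the 21 symbols of EEUEEUEUEEUEEUEUEEUEU gives the pieces EEU EEU EU EEU EEU EU EEU EU EEU EEU EU EEU EEU EU EEU EU EEU EEU EU EEU EU, which concatenate to the answer.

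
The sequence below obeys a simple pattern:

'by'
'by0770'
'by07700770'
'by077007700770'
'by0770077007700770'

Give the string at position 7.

by077007700770077007700770

Each term is the previous one with 0770 appended.
From by0770077007700770, 2 further steps: by0770077007700770 → by07700770077007700770 → (answer).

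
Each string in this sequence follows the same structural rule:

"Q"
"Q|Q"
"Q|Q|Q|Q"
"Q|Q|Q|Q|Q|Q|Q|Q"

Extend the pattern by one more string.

Q|Q|Q|Q|Q|Q|Q|Q|Q|Q|Q|Q|Q|Q|Q|Q

s(k+1) = s(k)·|·s(k) — each term doubles the last with '|' between the halves.
So the next term is two copies of Q|Q|Q|Q|Q|Q|Q|Q with '|' between the halves.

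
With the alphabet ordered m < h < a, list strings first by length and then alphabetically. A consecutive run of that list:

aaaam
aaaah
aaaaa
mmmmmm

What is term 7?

mmmmhm

Continuing the enumeration 3 steps past mmmmmm: mmmmmm → mmmmmh → mmmmma → (answer).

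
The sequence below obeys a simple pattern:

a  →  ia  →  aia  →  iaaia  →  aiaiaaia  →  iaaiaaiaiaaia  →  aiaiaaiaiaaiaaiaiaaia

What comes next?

iaaiaaiaiaaiaaiaiaaiaiaaiaaiaiaaia

Each term (from the third on) is the two preceding terms concatenated in order: term 3 = a·ia = aia.
The next term joins iaaiaaiaiaaia and aiaiaaiaiaaiaaiaiaaia.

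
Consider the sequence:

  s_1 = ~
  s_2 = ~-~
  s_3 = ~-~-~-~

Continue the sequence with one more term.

Every step duplicates the string with '-' between the halves.
One more doubling of ~-~-~-~ gives the answer.

~-~-~-~-~-~-~-~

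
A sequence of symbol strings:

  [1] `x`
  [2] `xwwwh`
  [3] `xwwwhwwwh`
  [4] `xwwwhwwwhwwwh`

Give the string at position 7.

Every step adds wwwh to the end: s(k+1) = s(k)·wwwh.
From xwwwhwwwhwwwh, 3 further steps: xwwwhwwwhwwwh → xwwwhwwwhwwwhwwwh → xwwwhwwwhwwwhwwwhwwwh → (answer).

xwwwhwwwhwwwhwwwhwwwhwwwh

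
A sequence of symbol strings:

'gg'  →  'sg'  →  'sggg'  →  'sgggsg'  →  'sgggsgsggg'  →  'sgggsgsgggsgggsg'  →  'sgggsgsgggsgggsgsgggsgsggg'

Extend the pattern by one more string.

Each term (from the third on) is the previous term followed by the one before it: term 3 = sg·gg = sggg.
Continuing: sgggsgsgggsgggsgsgggsgsggg · sgggsgsgggsgggsg gives term 8.

sgggsgsgggsgggsgsgggsgsgggsgggsgsgggsgggsg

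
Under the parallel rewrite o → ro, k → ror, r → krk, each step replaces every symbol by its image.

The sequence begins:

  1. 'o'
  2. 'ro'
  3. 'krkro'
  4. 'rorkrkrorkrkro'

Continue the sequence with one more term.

krkrokrkrorkrkrorkrkrokrkrorkrkrorkrkro

Applying the rule to each of the 14 symbols of rorkrkrorkrkro gives the pieces krk ro krk ror krk ror krk ro krk ror krk ror krk ro, which concatenate to the answer.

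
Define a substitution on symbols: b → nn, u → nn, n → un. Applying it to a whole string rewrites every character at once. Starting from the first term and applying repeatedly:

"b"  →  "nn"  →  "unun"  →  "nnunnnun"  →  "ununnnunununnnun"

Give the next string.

Rewriting the 16 symbols of ununnnunununnnun one by one yields nn un nn un un un nn un nn un nn un un un nn un; concatenated:

nnunnnunununnnunnnunnnunununnnun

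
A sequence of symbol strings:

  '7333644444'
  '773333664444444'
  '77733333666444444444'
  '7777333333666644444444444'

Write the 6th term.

The n-th term is n-1 7's then n+1 3's then n-1 6's then 2n+1 4's, where the shown terms are n = 2, 3, 4, 5.
Setting n = 7 gives 6, 8, 6, 15 characters in each block.

77777733333333666666444444444444444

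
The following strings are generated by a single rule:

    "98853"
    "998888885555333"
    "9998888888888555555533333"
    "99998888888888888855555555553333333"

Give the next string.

Each string has the form 9^{n} 8^{4n-2} 5^{3n-2} 3^{2n-1} (n = 1, 2, …).
Setting n = 5 gives 5, 18, 13, 9 characters in each block.

999998888888888888888885555555555555333333333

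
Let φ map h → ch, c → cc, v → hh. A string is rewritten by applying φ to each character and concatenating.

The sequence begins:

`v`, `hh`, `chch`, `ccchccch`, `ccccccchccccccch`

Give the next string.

ccccccccccccccchccccccccccccccch

Applying the rule to each of the 16 symbols of ccccccchccccccch gives the pieces cc cc cc cc cc cc cc ch cc cc cc cc cc cc cc ch, which concatenate to the answer.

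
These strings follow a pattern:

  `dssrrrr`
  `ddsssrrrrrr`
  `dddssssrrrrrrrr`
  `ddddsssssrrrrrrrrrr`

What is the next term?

Term n consists of n-1 d's, followed by n s's, followed by 2n r's, where the shown terms are n = 2, 3, 4, 5.
At n = 6 the blocks have lengths 5, 6, 12.

dddddssssssrrrrrrrrrrrr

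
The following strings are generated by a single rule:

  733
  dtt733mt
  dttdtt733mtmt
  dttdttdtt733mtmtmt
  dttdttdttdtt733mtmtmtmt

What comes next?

dttdttdttdttdtt733mtmtmtmtmt

s(k+1) = dtt·s(k)·mt, so each term gains dtt as a prefix and mt as a suffix.
One more step from dttdttdttdtt733mtmtmtmt gives the answer.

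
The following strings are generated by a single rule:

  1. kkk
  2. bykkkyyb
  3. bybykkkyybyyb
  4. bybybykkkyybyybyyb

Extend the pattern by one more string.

Every step adds by to the front and yyb to the end of the previous string.
So the next term is by·bybybykkkyybyybyyb·yyb.

bybybybykkkyybyybyybyyb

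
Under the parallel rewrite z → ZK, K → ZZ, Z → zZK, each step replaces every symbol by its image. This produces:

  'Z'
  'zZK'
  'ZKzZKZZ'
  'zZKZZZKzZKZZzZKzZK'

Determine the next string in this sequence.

Rewriting the 18 symbols of zZKZZZKzZKZZzZKzZK one by one yields ZK zZK ZZ zZK zZK zZK ZZ ZK zZK ZZ zZK zZK ZK zZK ZZ ZK zZK ZZ; concatenated:

ZKzZKZZzZKzZKzZKZZZKzZKZZzZKzZKZKzZKZZZKzZKZZ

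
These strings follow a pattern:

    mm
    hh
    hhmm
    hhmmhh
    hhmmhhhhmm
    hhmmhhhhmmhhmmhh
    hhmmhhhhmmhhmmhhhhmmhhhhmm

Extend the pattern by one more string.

hhmmhhhhmmhhmmhhhhmmhhhhmmhhmmhhhhmmhhmmhh

This is a Fibonacci-style word recurrence s(k) = s(k−1)·s(k−2): e.g. hh·mm = hhmm.
The next term joins hhmmhhhhmmhhmmhhhhmmhhhhmm and hhmmhhhhmmhhmmhh.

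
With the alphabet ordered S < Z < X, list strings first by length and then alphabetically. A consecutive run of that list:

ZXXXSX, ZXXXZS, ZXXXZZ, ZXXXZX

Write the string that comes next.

The successor of ZXXXZX increments the rightmost position that isn't already X and resets every position after it to S.

ZXXXXS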